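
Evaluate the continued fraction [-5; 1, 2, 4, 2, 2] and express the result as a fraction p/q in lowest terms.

Compute successive convergents:
a_0 = -5: -5/1
a_1 = 1: -4/1
a_2 = 2: -13/3
a_3 = 4: -56/13
a_4 = 2: -125/29
a_5 = 2: -306/71

-306/71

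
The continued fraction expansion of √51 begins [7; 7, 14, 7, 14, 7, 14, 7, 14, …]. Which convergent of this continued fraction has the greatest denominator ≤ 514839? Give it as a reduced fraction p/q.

List convergents until the denominator exceeds the bound:
a_0 = 7: 7/1  (≤ bound)
a_1 = 7: 50/7  (≤ bound)
a_2 = 14: 707/99  (≤ bound)
a_3 = 7: 4999/700  (≤ bound)
a_4 = 14: 70693/9899  (≤ bound)
a_5 = 7: 499850/69993  (≤ bound)
a_6 = 14: 7068593/989801  (> 514839, stop)

499850/69993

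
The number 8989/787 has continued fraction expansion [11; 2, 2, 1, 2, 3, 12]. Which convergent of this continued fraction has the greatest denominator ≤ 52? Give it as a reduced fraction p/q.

List convergents until the denominator exceeds the bound:
a_0 = 11: 11/1  (≤ bound)
a_1 = 2: 23/2  (≤ bound)
a_2 = 2: 57/5  (≤ bound)
a_3 = 1: 80/7  (≤ bound)
a_4 = 2: 217/19  (≤ bound)
a_5 = 3: 731/64  (> 52, stop)

217/19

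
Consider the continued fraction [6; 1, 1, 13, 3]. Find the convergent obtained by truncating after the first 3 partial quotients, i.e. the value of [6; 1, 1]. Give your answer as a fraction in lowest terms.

Use the convergent recurrence hₖ = aₖ·hₖ₋₁ + hₖ₋₂ (and likewise for the denominators kₖ):
a_0 = 6: 6/1
a_1 = 1: 7/1
a_2 = 1: 13/2

13/2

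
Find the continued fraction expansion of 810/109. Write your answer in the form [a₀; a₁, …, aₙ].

[7; 2, 3, 7, 2]

Repeatedly divide and take the remainder:
⌊810/109⌋ = 7, remainder 47
⌊109/47⌋ = 2, remainder 15
⌊47/15⌋ = 3, remainder 2
⌊15/2⌋ = 7, remainder 1
⌊2/1⌋ = 2, remainder 0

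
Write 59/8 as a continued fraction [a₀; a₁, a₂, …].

59 ÷ 8 → quotient 7, remainder 3
8 ÷ 3 → quotient 2, remainder 2
3 ÷ 2 → quotient 1, remainder 1
2 ÷ 1 → quotient 2, remainder 0

[7; 2, 1, 2]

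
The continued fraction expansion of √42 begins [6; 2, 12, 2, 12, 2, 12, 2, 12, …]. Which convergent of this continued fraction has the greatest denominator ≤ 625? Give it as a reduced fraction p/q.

337/52

a_0 = 6: 6/1  (≤ bound)
a_1 = 2: 13/2  (≤ bound)
a_2 = 12: 162/25  (≤ bound)
a_3 = 2: 337/52  (≤ bound)
a_4 = 12: 4206/649  (> 625, stop)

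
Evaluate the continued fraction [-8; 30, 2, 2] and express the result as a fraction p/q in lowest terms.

Start with 2.
2 + 1/(2/1) = 2 + 1/2 = 5/2
30 + 1/(5/2) = 30 + 2/5 = 152/5
-8 + 1/(152/5) = -8 + 5/152 = -1211/152

-1211/152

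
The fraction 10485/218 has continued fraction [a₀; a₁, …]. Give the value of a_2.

Run the Euclidean algorithm, recording each quotient:
10485 = 48·218 + 21, so a_0 = 48
218 = 10·21 + 8, so a_1 = 10
21 = 2·8 + 5, so a_2 = 2

2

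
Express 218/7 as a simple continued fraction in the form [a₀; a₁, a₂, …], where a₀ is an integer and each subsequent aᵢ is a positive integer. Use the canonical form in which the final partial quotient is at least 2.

⌊218/7⌋ = 31, remainder 1
⌊7/1⌋ = 7, remainder 0

[31; 7]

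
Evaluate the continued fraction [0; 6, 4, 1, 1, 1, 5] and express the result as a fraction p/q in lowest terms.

Start with 5.
1 + 1/(5/1) = 1 + 1/5 = 6/5
1 + 1/(6/5) = 1 + 5/6 = 11/6
1 + 1/(11/6) = 1 + 6/11 = 17/11
4 + 1/(17/11) = 4 + 11/17 = 79/17
6 + 1/(79/17) = 6 + 17/79 = 491/79
0 + 1/(491/79) = 0 + 79/491 = 79/491

79/491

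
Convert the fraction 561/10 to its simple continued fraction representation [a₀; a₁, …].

[56; 10]

Apply division with remainder until the remainder is 0:
561 = 56·10 + 1, so a_0 = 56
10 = 10·1 + 0, so a_1 = 10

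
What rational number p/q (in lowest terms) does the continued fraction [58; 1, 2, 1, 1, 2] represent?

1057/18

Collapse the nested fraction from the inside out:
Start with 2.
1 + 1/(2/1) = 1 + 1/2 = 3/2
1 + 1/(3/2) = 1 + 2/3 = 5/3
2 + 1/(5/3) = 2 + 3/5 = 13/5
1 + 1/(13/5) = 1 + 5/13 = 18/13
58 + 1/(18/13) = 58 + 13/18 = 1057/18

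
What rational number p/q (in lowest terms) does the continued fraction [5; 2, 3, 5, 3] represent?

a_0 = 5: 5/1
a_1 = 2: 11/2
a_2 = 3: 38/7
a_3 = 5: 201/37
a_4 = 3: 641/118

641/118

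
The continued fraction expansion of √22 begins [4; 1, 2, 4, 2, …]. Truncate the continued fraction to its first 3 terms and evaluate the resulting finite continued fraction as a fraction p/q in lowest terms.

Start with 2.
1 + 1/(2/1) = 1 + 1/2 = 3/2
4 + 1/(3/2) = 4 + 2/3 = 14/3

14/3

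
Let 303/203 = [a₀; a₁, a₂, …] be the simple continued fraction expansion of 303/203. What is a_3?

303 = 1·203 + 100, so a_0 = 1
203 = 2·100 + 3, so a_1 = 2
100 = 33·3 + 1, so a_2 = 33
3 = 3·1 + 0, so a_3 = 3

3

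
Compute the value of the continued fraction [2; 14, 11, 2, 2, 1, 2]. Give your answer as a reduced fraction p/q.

Use the convergent recurrence hₖ = aₖ·hₖ₋₁ + hₖ₋₂ (and likewise for the denominators kₖ):
a_0 = 2: 2/1
a_1 = 14: 29/14
a_2 = 11: 321/155
a_3 = 2: 671/324
a_4 = 2: 1663/803
a_5 = 1: 2334/1127
a_6 = 2: 6331/3057

6331/3057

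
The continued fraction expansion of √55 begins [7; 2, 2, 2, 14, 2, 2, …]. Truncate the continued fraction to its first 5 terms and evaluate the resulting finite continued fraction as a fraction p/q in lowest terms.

1283/173

a_0 = 7: 7/1
a_1 = 2: 15/2
a_2 = 2: 37/5
a_3 = 2: 89/12
a_4 = 14: 1283/173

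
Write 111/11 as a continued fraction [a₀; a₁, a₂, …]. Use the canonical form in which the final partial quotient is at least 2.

Repeatedly divide and take the remainder:
⌊111/11⌋ = 10, remainder 1
⌊11/1⌋ = 11, remainder 0

[10; 11]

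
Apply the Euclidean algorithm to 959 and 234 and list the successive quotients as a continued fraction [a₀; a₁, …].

[4; 10, 5, 1, 3]

959 = 4·234 + 23, so a_0 = 4
234 = 10·23 + 4, so a_1 = 10
23 = 5·4 + 3, so a_2 = 5
4 = 1·3 + 1, so a_3 = 1
3 = 3·1 + 0, so a_4 = 3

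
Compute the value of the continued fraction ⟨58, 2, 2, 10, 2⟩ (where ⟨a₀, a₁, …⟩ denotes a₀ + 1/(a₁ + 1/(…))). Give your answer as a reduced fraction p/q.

Start with 2.
10 + 1/(2/1) = 10 + 1/2 = 21/2
2 + 1/(21/2) = 2 + 2/21 = 44/21
2 + 1/(44/21) = 2 + 21/44 = 109/44
58 + 1/(109/44) = 58 + 44/109 = 6366/109

6366/109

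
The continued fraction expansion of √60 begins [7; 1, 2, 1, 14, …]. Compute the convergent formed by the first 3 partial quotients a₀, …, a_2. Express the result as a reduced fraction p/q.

23/3

Start with 2.
1 + 1/(2/1) = 1 + 1/2 = 3/2
7 + 1/(3/2) = 7 + 2/3 = 23/3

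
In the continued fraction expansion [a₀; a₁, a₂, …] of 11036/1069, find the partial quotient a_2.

11036 = 10·1069 + 346, so a_0 = 10
1069 = 3·346 + 31, so a_1 = 3
346 = 11·31 + 5, so a_2 = 11

11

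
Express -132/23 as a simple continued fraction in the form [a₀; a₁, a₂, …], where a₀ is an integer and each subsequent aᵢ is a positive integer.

-132 = -6·23 + 6, so a_0 = -6
23 = 3·6 + 5, so a_1 = 3
6 = 1·5 + 1, so a_2 = 1
5 = 5·1 + 0, so a_3 = 5

[-6; 3, 1, 5]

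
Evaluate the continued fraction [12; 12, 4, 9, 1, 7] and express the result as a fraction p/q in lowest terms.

47928/3967

Build up convergents one term at a time:
a_0 = 12: 12/1
a_1 = 12: 145/12
a_2 = 4: 592/49
a_3 = 9: 5473/453
a_4 = 1: 6065/502
a_5 = 7: 47928/3967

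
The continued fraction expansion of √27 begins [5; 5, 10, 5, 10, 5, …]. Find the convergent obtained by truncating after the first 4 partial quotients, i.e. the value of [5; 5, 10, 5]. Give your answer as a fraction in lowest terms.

Starting at the tail and folding back:
Start with 5.
10 + 1/(5/1) = 10 + 1/5 = 51/5
5 + 1/(51/5) = 5 + 5/51 = 260/51
5 + 1/(260/51) = 5 + 51/260 = 1351/260

1351/260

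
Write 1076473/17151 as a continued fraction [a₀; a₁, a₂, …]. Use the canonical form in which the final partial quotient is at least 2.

[62; 1, 3, 4, 13, 25, 3]

1076473 = 62·17151 + 13111, so a_0 = 62
17151 = 1·13111 + 4040, so a_1 = 1
13111 = 3·4040 + 991, so a_2 = 3
4040 = 4·991 + 76, so a_3 = 4
991 = 13·76 + 3, so a_4 = 13
76 = 25·3 + 1, so a_5 = 25
3 = 3·1 + 0, so a_6 = 3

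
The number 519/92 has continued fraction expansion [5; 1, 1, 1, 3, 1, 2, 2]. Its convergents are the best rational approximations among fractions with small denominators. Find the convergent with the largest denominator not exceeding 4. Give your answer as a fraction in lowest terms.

List convergents until the denominator exceeds the bound:
a_0 = 5: 5/1  (≤ bound)
a_1 = 1: 6/1  (≤ bound)
a_2 = 1: 11/2  (≤ bound)
a_3 = 1: 17/3  (≤ bound)
a_4 = 3: 62/11  (> 4, stop)

17/3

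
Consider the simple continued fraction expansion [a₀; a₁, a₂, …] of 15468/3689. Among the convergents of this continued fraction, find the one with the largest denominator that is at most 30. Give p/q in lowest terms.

List convergents until the denominator exceeds the bound:
a_0 = 4: 4/1  (≤ bound)
a_1 = 5: 21/5  (≤ bound)
a_2 = 5: 109/26  (≤ bound)
a_3 = 1: 130/31  (> 30, stop)

109/26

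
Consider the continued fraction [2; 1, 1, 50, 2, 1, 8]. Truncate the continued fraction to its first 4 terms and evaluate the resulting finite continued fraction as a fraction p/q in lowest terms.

Start with 50.
1 + 1/(50/1) = 1 + 1/50 = 51/50
1 + 1/(51/50) = 1 + 50/51 = 101/51
2 + 1/(101/51) = 2 + 51/101 = 253/101

253/101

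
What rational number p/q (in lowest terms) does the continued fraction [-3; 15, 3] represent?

Build up convergents one term at a time:
a_0 = -3: -3/1
a_1 = 15: -44/15
a_2 = 3: -135/46

-135/46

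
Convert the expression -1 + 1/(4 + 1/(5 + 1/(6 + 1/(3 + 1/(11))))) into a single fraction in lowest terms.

-3542/4651

Start with 11.
3 + 1/(11/1) = 3 + 1/11 = 34/11
6 + 1/(34/11) = 6 + 11/34 = 215/34
5 + 1/(215/34) = 5 + 34/215 = 1109/215
4 + 1/(1109/215) = 4 + 215/1109 = 4651/1109
-1 + 1/(4651/1109) = -1 + 1109/4651 = -3542/4651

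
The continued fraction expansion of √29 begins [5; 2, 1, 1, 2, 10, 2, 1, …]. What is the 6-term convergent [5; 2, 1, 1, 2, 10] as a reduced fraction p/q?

Build up convergents one term at a time:
a_0 = 5: 5/1
a_1 = 2: 11/2
a_2 = 1: 16/3
a_3 = 1: 27/5
a_4 = 2: 70/13
a_5 = 10: 727/135

727/135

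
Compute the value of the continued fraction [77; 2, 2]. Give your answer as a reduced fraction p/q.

Use the convergent recurrence hₖ = aₖ·hₖ₋₁ + hₖ₋₂ (and likewise for the denominators kₖ):
a_0 = 77: 77/1
a_1 = 2: 155/2
a_2 = 2: 387/5

387/5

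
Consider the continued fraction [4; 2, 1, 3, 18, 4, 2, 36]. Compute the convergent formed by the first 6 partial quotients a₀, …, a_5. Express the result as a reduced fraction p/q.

Use the convergent recurrence hₖ = aₖ·hₖ₋₁ + hₖ₋₂ (and likewise for the denominators kₖ):
a_0 = 4: 4/1
a_1 = 2: 9/2
a_2 = 1: 13/3
a_3 = 3: 48/11
a_4 = 18: 877/201
a_5 = 4: 3556/815

3556/815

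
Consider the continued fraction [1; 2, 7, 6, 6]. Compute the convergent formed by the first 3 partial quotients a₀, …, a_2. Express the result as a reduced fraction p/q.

Start with 7.
2 + 1/(7/1) = 2 + 1/7 = 15/7
1 + 1/(15/7) = 1 + 7/15 = 22/15

22/15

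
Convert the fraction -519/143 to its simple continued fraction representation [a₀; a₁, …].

[-4; 2, 1, 2, 3, 5]

Apply division with remainder until the remainder is 0:
-519 = -4·143 + 53, so a_0 = -4
143 = 2·53 + 37, so a_1 = 2
53 = 1·37 + 16, so a_2 = 1
37 = 2·16 + 5, so a_3 = 2
16 = 3·5 + 1, so a_4 = 3
5 = 5·1 + 0, so a_5 = 5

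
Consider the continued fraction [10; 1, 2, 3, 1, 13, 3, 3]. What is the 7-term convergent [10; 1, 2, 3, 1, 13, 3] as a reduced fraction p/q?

5881/550

Starting at the tail and folding back:
Start with 3.
13 + 1/(3/1) = 13 + 1/3 = 40/3
1 + 1/(40/3) = 1 + 3/40 = 43/40
3 + 1/(43/40) = 3 + 40/43 = 169/43
2 + 1/(169/43) = 2 + 43/169 = 381/169
1 + 1/(381/169) = 1 + 169/381 = 550/381
10 + 1/(550/381) = 10 + 381/550 = 5881/550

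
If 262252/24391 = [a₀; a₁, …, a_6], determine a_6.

Apply division with remainder until the remainder is 0:
262252 ÷ 24391 → quotient 10, remainder 18342
24391 ÷ 18342 → quotient 1, remainder 6049
18342 ÷ 6049 → quotient 3, remainder 195
6049 ÷ 195 → quotient 31, remainder 4
195 ÷ 4 → quotient 48, remainder 3
4 ÷ 3 → quotient 1, remainder 1
3 ÷ 1 → quotient 3, remainder 0

3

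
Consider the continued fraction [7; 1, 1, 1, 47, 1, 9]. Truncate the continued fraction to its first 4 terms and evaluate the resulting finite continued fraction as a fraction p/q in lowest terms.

Start with 1.
1 + 1/(1/1) = 1 + 1/1 = 2/1
1 + 1/(2/1) = 1 + 1/2 = 3/2
7 + 1/(3/2) = 7 + 2/3 = 23/3

23/3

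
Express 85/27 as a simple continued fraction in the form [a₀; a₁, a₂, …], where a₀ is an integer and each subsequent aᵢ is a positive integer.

Run the Euclidean algorithm, recording each quotient:
85 ÷ 27 → quotient 3, remainder 4
27 ÷ 4 → quotient 6, remainder 3
4 ÷ 3 → quotient 1, remainder 1
3 ÷ 1 → quotient 3, remainder 0

[3; 6, 1, 3]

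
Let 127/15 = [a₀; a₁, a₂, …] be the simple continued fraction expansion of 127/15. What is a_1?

2

Repeatedly divide and take the remainder:
⌊127/15⌋ = 8, remainder 7
⌊15/7⌋ = 2, remainder 1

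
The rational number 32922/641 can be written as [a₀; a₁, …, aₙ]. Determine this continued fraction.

Apply division with remainder until the remainder is 0:
32922 = 51·641 + 231, so a_0 = 51
641 = 2·231 + 179, so a_1 = 2
231 = 1·179 + 52, so a_2 = 1
179 = 3·52 + 23, so a_3 = 3
52 = 2·23 + 6, so a_4 = 2
23 = 3·6 + 5, so a_5 = 3
6 = 1·5 + 1, so a_6 = 1
5 = 5·1 + 0, so a_7 = 5

[51; 2, 1, 3, 2, 3, 1, 5]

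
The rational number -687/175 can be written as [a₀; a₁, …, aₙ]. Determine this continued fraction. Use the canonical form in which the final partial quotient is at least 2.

Run the Euclidean algorithm, recording each quotient:
⌊-687/175⌋ = -4, remainder 13
⌊175/13⌋ = 13, remainder 6
⌊13/6⌋ = 2, remainder 1
⌊6/1⌋ = 6, remainder 0

[-4; 13, 2, 6]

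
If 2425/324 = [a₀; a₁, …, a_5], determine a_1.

2

⌊2425/324⌋ = 7, remainder 157
⌊324/157⌋ = 2, remainder 10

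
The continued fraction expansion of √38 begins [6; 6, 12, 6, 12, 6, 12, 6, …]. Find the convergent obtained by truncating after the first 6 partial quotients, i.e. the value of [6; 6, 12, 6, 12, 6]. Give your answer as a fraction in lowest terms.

Compute successive convergents:
a_0 = 6: 6/1
a_1 = 6: 37/6
a_2 = 12: 450/73
a_3 = 6: 2737/444
a_4 = 12: 33294/5401
a_5 = 6: 202501/32850

202501/32850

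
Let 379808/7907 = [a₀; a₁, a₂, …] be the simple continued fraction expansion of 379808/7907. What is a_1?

379808 ÷ 7907 → quotient 48, remainder 272
7907 ÷ 272 → quotient 29, remainder 19

29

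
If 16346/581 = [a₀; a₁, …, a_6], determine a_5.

⌊16346/581⌋ = 28, remainder 78
⌊581/78⌋ = 7, remainder 35
⌊78/35⌋ = 2, remainder 8
⌊35/8⌋ = 4, remainder 3
⌊8/3⌋ = 2, remainder 2
⌊3/2⌋ = 1, remainder 1

1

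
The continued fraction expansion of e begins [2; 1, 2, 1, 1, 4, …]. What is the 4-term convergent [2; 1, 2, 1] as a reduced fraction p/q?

a_0 = 2: 2/1
a_1 = 1: 3/1
a_2 = 2: 8/3
a_3 = 1: 11/4

11/4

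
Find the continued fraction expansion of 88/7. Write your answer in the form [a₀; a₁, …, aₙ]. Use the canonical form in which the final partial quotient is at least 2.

88 = 12·7 + 4, so a_0 = 12
7 = 1·4 + 3, so a_1 = 1
4 = 1·3 + 1, so a_2 = 1
3 = 3·1 + 0, so a_3 = 3

[12; 1, 1, 3]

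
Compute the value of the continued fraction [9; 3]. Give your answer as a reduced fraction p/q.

28/3

Build up convergents one term at a time:
a_0 = 9: 9/1
a_1 = 3: 28/3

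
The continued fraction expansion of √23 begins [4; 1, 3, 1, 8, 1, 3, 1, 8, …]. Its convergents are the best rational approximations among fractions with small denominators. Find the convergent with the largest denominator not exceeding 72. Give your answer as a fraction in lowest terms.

235/49

List convergents until the denominator exceeds the bound:
a_0 = 4: 4/1  (≤ bound)
a_1 = 1: 5/1  (≤ bound)
a_2 = 3: 19/4  (≤ bound)
a_3 = 1: 24/5  (≤ bound)
a_4 = 8: 211/44  (≤ bound)
a_5 = 1: 235/49  (≤ bound)
a_6 = 3: 916/191  (> 72, stop)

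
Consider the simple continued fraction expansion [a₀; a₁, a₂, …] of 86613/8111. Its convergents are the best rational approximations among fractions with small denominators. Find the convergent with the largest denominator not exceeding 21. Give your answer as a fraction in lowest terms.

32/3

a_0 = 10: 10/1  (≤ bound)
a_1 = 1: 11/1  (≤ bound)
a_2 = 2: 32/3  (≤ bound)
a_3 = 9: 299/28  (> 21, stop)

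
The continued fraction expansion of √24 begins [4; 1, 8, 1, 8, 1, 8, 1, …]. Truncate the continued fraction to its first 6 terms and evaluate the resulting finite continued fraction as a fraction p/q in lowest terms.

Build up convergents one term at a time:
a_0 = 4: 4/1
a_1 = 1: 5/1
a_2 = 8: 44/9
a_3 = 1: 49/10
a_4 = 8: 436/89
a_5 = 1: 485/99

485/99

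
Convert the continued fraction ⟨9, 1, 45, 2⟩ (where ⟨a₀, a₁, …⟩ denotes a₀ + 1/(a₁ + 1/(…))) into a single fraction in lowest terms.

a_0 = 9: 9/1
a_1 = 1: 10/1
a_2 = 45: 459/46
a_3 = 2: 928/93

928/93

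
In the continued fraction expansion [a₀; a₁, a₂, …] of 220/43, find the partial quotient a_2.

⌊220/43⌋ = 5, remainder 5
⌊43/5⌋ = 8, remainder 3
⌊5/3⌋ = 1, remainder 2

1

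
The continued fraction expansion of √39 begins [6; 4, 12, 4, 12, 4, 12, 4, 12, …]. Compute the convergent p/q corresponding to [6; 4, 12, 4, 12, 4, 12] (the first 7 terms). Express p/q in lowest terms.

764394/122401

a_0 = 6: 6/1
a_1 = 4: 25/4
a_2 = 12: 306/49
a_3 = 4: 1249/200
a_4 = 12: 15294/2449
a_5 = 4: 62425/9996
a_6 = 12: 764394/122401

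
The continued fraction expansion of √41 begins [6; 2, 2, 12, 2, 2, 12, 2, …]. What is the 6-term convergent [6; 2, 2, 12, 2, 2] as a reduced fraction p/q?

2049/320

a_0 = 6: 6/1
a_1 = 2: 13/2
a_2 = 2: 32/5
a_3 = 12: 397/62
a_4 = 2: 826/129
a_5 = 2: 2049/320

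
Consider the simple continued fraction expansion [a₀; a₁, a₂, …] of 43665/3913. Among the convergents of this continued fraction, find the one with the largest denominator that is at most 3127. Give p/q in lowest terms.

13268/1189

List convergents until the denominator exceeds the bound:
a_0 = 11: 11/1  (≤ bound)
a_1 = 6: 67/6  (≤ bound)
a_2 = 3: 212/19  (≤ bound)
a_3 = 2: 491/44  (≤ bound)
a_4 = 3: 1685/151  (≤ bound)
a_5 = 2: 3861/346  (≤ bound)
a_6 = 3: 13268/1189  (≤ bound)
a_7 = 3: 43665/3913  (> 3127, stop)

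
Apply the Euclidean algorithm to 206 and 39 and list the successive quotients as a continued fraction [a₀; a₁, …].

[5; 3, 1, 1, 5]

⌊206/39⌋ = 5, remainder 11
⌊39/11⌋ = 3, remainder 6
⌊11/6⌋ = 1, remainder 5
⌊6/5⌋ = 1, remainder 1
⌊5/1⌋ = 5, remainder 0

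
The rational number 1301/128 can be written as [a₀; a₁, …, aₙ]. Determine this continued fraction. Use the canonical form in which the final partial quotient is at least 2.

1301 ÷ 128 → quotient 10, remainder 21
128 ÷ 21 → quotient 6, remainder 2
21 ÷ 2 → quotient 10, remainder 1
2 ÷ 1 → quotient 2, remainder 0

[10; 6, 10, 2]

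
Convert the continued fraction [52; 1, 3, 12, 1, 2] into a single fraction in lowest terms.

8177/155

a_0 = 52: 52/1
a_1 = 1: 53/1
a_2 = 3: 211/4
a_3 = 12: 2585/49
a_4 = 1: 2796/53
a_5 = 2: 8177/155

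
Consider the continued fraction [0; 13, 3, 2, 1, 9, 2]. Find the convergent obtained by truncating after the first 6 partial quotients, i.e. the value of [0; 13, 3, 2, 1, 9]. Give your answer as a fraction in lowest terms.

97/1290

a_0 = 0: 0/1
a_1 = 13: 1/13
a_2 = 3: 3/40
a_3 = 2: 7/93
a_4 = 1: 10/133
a_5 = 9: 97/1290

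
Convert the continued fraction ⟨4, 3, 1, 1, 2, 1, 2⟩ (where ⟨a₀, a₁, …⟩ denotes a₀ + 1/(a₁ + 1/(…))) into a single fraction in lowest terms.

Build up convergents one term at a time:
a_0 = 4: 4/1
a_1 = 3: 13/3
a_2 = 1: 17/4
a_3 = 1: 30/7
a_4 = 2: 77/18
a_5 = 1: 107/25
a_6 = 2: 291/68

291/68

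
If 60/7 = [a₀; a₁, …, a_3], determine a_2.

60 ÷ 7 → quotient 8, remainder 4
7 ÷ 4 → quotient 1, remainder 3
4 ÷ 3 → quotient 1, remainder 1

1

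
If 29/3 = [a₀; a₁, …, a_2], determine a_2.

2

⌊29/3⌋ = 9, remainder 2
⌊3/2⌋ = 1, remainder 1
⌊2/1⌋ = 2, remainder 0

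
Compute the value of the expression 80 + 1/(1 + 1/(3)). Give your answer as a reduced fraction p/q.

Start with 3.
1 + 1/(3/1) = 1 + 1/3 = 4/3
80 + 1/(4/3) = 80 + 3/4 = 323/4

323/4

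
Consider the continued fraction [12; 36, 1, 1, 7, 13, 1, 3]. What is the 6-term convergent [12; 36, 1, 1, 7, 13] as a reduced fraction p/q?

a_0 = 12: 12/1
a_1 = 36: 433/36
a_2 = 1: 445/37
a_3 = 1: 878/73
a_4 = 7: 6591/548
a_5 = 13: 86561/7197

86561/7197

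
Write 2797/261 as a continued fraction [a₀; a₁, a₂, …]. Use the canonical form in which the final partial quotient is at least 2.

2797 ÷ 261 → quotient 10, remainder 187
261 ÷ 187 → quotient 1, remainder 74
187 ÷ 74 → quotient 2, remainder 39
74 ÷ 39 → quotient 1, remainder 35
39 ÷ 35 → quotient 1, remainder 4
35 ÷ 4 → quotient 8, remainder 3
4 ÷ 3 → quotient 1, remainder 1
3 ÷ 1 → quotient 3, remainder 0

[10; 1, 2, 1, 1, 8, 1, 3]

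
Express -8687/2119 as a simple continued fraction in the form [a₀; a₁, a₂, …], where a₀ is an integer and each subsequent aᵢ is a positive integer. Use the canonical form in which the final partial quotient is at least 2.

[-5; 1, 9, 23, 2, 4]

-8687 = -5·2119 + 1908, so a_0 = -5
2119 = 1·1908 + 211, so a_1 = 1
1908 = 9·211 + 9, so a_2 = 9
211 = 23·9 + 4, so a_3 = 23
9 = 2·4 + 1, so a_4 = 2
4 = 4·1 + 0, so a_5 = 4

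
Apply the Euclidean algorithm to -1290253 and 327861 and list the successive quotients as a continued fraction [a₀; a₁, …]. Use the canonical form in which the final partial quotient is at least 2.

[-4; 15, 2, 8, 2, 1, 30, 13]

-1290253 = -4·327861 + 21191, so a_0 = -4
327861 = 15·21191 + 9996, so a_1 = 15
21191 = 2·9996 + 1199, so a_2 = 2
9996 = 8·1199 + 404, so a_3 = 8
1199 = 2·404 + 391, so a_4 = 2
404 = 1·391 + 13, so a_5 = 1
391 = 30·13 + 1, so a_6 = 30
13 = 13·1 + 0, so a_7 = 13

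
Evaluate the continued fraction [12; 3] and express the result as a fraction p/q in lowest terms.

37/3

a_0 = 12: 12/1
a_1 = 3: 37/3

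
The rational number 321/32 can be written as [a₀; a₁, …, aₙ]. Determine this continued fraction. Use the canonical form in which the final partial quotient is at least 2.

Run the Euclidean algorithm, recording each quotient:
⌊321/32⌋ = 10, remainder 1
⌊32/1⌋ = 32, remainder 0

[10; 32]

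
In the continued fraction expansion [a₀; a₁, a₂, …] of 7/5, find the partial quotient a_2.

7 = 1·5 + 2, so a_0 = 1
5 = 2·2 + 1, so a_1 = 2
2 = 2·1 + 0, so a_2 = 2

2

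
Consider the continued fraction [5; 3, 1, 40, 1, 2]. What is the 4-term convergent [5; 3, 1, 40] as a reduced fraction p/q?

Compute successive convergents:
a_0 = 5: 5/1
a_1 = 3: 16/3
a_2 = 1: 21/4
a_3 = 40: 856/163

856/163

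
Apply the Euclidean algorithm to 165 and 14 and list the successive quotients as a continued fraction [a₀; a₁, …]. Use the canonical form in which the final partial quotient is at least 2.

⌊165/14⌋ = 11, remainder 11
⌊14/11⌋ = 1, remainder 3
⌊11/3⌋ = 3, remainder 2
⌊3/2⌋ = 1, remainder 1
⌊2/1⌋ = 2, remainder 0

[11; 1, 3, 1, 2]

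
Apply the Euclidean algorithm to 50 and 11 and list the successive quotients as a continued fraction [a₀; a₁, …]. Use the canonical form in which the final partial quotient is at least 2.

50 = 4·11 + 6, so a_0 = 4
11 = 1·6 + 5, so a_1 = 1
6 = 1·5 + 1, so a_2 = 1
5 = 5·1 + 0, so a_3 = 5

[4; 1, 1, 5]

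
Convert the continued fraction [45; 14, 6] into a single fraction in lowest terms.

Build up convergents one term at a time:
a_0 = 45: 45/1
a_1 = 14: 631/14
a_2 = 6: 3831/85

3831/85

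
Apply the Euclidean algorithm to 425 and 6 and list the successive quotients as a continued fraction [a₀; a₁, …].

⌊425/6⌋ = 70, remainder 5
⌊6/5⌋ = 1, remainder 1
⌊5/1⌋ = 5, remainder 0

[70; 1, 5]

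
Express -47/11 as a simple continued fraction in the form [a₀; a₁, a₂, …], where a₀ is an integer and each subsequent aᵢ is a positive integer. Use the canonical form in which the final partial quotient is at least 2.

-47 ÷ 11 → quotient -5, remainder 8
11 ÷ 8 → quotient 1, remainder 3
8 ÷ 3 → quotient 2, remainder 2
3 ÷ 2 → quotient 1, remainder 1
2 ÷ 1 → quotient 2, remainder 0

[-5; 1, 2, 1, 2]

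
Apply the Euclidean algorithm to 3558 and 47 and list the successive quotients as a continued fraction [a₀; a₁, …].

[75; 1, 2, 2, 1, 4]

3558 ÷ 47 → quotient 75, remainder 33
47 ÷ 33 → quotient 1, remainder 14
33 ÷ 14 → quotient 2, remainder 5
14 ÷ 5 → quotient 2, remainder 4
5 ÷ 4 → quotient 1, remainder 1
4 ÷ 1 → quotient 4, remainder 0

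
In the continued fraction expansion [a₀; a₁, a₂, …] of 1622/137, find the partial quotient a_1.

⌊1622/137⌋ = 11, remainder 115
⌊137/115⌋ = 1, remainder 22

1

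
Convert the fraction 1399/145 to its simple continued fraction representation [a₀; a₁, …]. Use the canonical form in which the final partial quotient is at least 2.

[9; 1, 1, 1, 5, 2, 1, 2]

1399 = 9·145 + 94, so a_0 = 9
145 = 1·94 + 51, so a_1 = 1
94 = 1·51 + 43, so a_2 = 1
51 = 1·43 + 8, so a_3 = 1
43 = 5·8 + 3, so a_4 = 5
8 = 2·3 + 2, so a_5 = 2
3 = 1·2 + 1, so a_6 = 1
2 = 2·1 + 0, so a_7 = 2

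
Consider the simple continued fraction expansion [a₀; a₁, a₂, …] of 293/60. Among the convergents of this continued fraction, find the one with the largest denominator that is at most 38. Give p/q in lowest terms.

83/17

a_0 = 4: 4/1  (≤ bound)
a_1 = 1: 5/1  (≤ bound)
a_2 = 7: 39/8  (≤ bound)
a_3 = 1: 44/9  (≤ bound)
a_4 = 1: 83/17  (≤ bound)
a_5 = 3: 293/60  (> 38, stop)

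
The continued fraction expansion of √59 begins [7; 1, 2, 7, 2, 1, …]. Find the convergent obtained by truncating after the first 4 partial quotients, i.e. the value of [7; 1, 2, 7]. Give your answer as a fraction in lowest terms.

169/22

Start with 7.
2 + 1/(7/1) = 2 + 1/7 = 15/7
1 + 1/(15/7) = 1 + 7/15 = 22/15
7 + 1/(22/15) = 7 + 15/22 = 169/22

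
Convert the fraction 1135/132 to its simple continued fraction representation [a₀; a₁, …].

[8; 1, 1, 2, 26]

Repeatedly divide and take the remainder:
⌊1135/132⌋ = 8, remainder 79
⌊132/79⌋ = 1, remainder 53
⌊79/53⌋ = 1, remainder 26
⌊53/26⌋ = 2, remainder 1
⌊26/1⌋ = 26, remainder 0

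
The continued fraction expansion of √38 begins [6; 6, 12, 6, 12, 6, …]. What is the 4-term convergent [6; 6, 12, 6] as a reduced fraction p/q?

2737/444

a_0 = 6: 6/1
a_1 = 6: 37/6
a_2 = 12: 450/73
a_3 = 6: 2737/444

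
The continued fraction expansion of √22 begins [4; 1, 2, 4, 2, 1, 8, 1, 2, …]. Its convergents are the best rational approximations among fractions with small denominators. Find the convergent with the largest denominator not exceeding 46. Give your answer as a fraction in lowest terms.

197/42

List convergents until the denominator exceeds the bound:
a_0 = 4: 4/1  (≤ bound)
a_1 = 1: 5/1  (≤ bound)
a_2 = 2: 14/3  (≤ bound)
a_3 = 4: 61/13  (≤ bound)
a_4 = 2: 136/29  (≤ bound)
a_5 = 1: 197/42  (≤ bound)
a_6 = 8: 1712/365  (> 46, stop)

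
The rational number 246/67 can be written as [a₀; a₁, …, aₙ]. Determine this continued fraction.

246 = 3·67 + 45, so a_0 = 3
67 = 1·45 + 22, so a_1 = 1
45 = 2·22 + 1, so a_2 = 2
22 = 22·1 + 0, so a_3 = 22

[3; 1, 2, 22]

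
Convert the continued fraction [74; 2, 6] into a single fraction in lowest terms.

Work from the innermost term outward:
Start with 6.
2 + 1/(6/1) = 2 + 1/6 = 13/6
74 + 1/(13/6) = 74 + 6/13 = 968/13

968/13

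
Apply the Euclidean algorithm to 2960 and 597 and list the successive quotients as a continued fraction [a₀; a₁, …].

2960 ÷ 597 → quotient 4, remainder 572
597 ÷ 572 → quotient 1, remainder 25
572 ÷ 25 → quotient 22, remainder 22
25 ÷ 22 → quotient 1, remainder 3
22 ÷ 3 → quotient 7, remainder 1
3 ÷ 1 → quotient 3, remainder 0

[4; 1, 22, 1, 7, 3]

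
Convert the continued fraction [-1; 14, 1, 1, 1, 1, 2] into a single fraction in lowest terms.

Starting at the tail and folding back:
Start with 2.
1 + 1/(2/1) = 1 + 1/2 = 3/2
1 + 1/(3/2) = 1 + 2/3 = 5/3
1 + 1/(5/3) = 1 + 3/5 = 8/5
1 + 1/(8/5) = 1 + 5/8 = 13/8
14 + 1/(13/8) = 14 + 8/13 = 190/13
-1 + 1/(190/13) = -1 + 13/190 = -177/190

-177/190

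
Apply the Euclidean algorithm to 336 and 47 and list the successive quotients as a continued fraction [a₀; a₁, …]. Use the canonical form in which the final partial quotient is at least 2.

Run the Euclidean algorithm, recording each quotient:
336 ÷ 47 → quotient 7, remainder 7
47 ÷ 7 → quotient 6, remainder 5
7 ÷ 5 → quotient 1, remainder 2
5 ÷ 2 → quotient 2, remainder 1
2 ÷ 1 → quotient 2, remainder 0

[7; 6, 1, 2, 2]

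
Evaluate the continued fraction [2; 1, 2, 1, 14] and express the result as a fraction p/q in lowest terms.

a_0 = 2: 2/1
a_1 = 1: 3/1
a_2 = 2: 8/3
a_3 = 1: 11/4
a_4 = 14: 162/59

162/59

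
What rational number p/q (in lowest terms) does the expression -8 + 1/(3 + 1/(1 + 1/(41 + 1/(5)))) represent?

Use the convergent recurrence hₖ = aₖ·hₖ₋₁ + hₖ₋₂ (and likewise for the denominators kₖ):
a_0 = -8: -8/1
a_1 = 3: -23/3
a_2 = 1: -31/4
a_3 = 41: -1294/167
a_4 = 5: -6501/839

-6501/839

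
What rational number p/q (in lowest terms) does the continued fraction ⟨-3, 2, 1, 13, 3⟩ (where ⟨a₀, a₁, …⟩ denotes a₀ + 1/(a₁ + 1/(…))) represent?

Start with 3.
13 + 1/(3/1) = 13 + 1/3 = 40/3
1 + 1/(40/3) = 1 + 3/40 = 43/40
2 + 1/(43/40) = 2 + 40/43 = 126/43
-3 + 1/(126/43) = -3 + 43/126 = -335/126

-335/126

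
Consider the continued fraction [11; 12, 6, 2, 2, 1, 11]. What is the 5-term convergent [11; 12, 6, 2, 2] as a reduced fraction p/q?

4311/389

Start with 2.
2 + 1/(2/1) = 2 + 1/2 = 5/2
6 + 1/(5/2) = 6 + 2/5 = 32/5
12 + 1/(32/5) = 12 + 5/32 = 389/32
11 + 1/(389/32) = 11 + 32/389 = 4311/389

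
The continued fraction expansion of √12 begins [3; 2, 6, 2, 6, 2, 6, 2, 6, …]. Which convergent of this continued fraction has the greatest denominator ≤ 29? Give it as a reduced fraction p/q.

a_0 = 3: 3/1  (≤ bound)
a_1 = 2: 7/2  (≤ bound)
a_2 = 6: 45/13  (≤ bound)
a_3 = 2: 97/28  (≤ bound)
a_4 = 6: 627/181  (> 29, stop)

97/28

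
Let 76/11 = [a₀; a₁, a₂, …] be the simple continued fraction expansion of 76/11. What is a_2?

10

Run the Euclidean algorithm, recording each quotient:
76 ÷ 11 → quotient 6, remainder 10
11 ÷ 10 → quotient 1, remainder 1
10 ÷ 1 → quotient 10, remainder 0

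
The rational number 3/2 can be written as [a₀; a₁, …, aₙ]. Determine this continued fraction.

[1; 2]

Run the Euclidean algorithm, recording each quotient:
3 ÷ 2 → quotient 1, remainder 1
2 ÷ 1 → quotient 2, remainder 0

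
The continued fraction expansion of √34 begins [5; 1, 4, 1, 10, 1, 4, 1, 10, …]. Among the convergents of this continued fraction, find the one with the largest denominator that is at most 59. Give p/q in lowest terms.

35/6

a_0 = 5: 5/1  (≤ bound)
a_1 = 1: 6/1  (≤ bound)
a_2 = 4: 29/5  (≤ bound)
a_3 = 1: 35/6  (≤ bound)
a_4 = 10: 379/65  (> 59, stop)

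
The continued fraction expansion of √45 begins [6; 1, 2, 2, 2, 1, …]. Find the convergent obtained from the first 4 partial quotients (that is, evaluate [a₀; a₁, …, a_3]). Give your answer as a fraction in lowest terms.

47/7

Collapse the nested fraction from the inside out:
Start with 2.
2 + 1/(2/1) = 2 + 1/2 = 5/2
1 + 1/(5/2) = 1 + 2/5 = 7/5
6 + 1/(7/5) = 6 + 5/7 = 47/7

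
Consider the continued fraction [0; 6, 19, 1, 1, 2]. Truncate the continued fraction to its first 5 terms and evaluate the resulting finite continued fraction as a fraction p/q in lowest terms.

Start with 1.
1 + 1/(1/1) = 1 + 1/1 = 2/1
19 + 1/(2/1) = 19 + 1/2 = 39/2
6 + 1/(39/2) = 6 + 2/39 = 236/39
0 + 1/(236/39) = 0 + 39/236 = 39/236

39/236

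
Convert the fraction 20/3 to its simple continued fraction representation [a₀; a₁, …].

Run the Euclidean algorithm, recording each quotient:
⌊20/3⌋ = 6, remainder 2
⌊3/2⌋ = 1, remainder 1
⌊2/1⌋ = 2, remainder 0

[6; 1, 2]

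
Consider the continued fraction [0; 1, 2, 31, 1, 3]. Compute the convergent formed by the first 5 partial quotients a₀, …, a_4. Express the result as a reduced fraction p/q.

65/97

Start with 1.
31 + 1/(1/1) = 31 + 1/1 = 32/1
2 + 1/(32/1) = 2 + 1/32 = 65/32
1 + 1/(65/32) = 1 + 32/65 = 97/65
0 + 1/(97/65) = 0 + 65/97 = 65/97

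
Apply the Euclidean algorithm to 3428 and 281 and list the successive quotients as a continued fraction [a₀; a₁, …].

[12; 5, 56]

⌊3428/281⌋ = 12, remainder 56
⌊281/56⌋ = 5, remainder 1
⌊56/1⌋ = 56, remainder 0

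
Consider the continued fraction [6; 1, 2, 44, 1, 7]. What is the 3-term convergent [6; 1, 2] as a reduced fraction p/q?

20/3

Build up convergents one term at a time:
a_0 = 6: 6/1
a_1 = 1: 7/1
a_2 = 2: 20/3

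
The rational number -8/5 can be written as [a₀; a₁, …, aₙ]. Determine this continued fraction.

Repeatedly divide and take the remainder:
-8 = -2·5 + 2, so a_0 = -2
5 = 2·2 + 1, so a_1 = 2
2 = 2·1 + 0, so a_2 = 2

[-2; 2, 2]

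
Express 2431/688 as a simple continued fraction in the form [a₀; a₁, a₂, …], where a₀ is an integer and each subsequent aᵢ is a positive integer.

Apply division with remainder until the remainder is 0:
⌊2431/688⌋ = 3, remainder 367
⌊688/367⌋ = 1, remainder 321
⌊367/321⌋ = 1, remainder 46
⌊321/46⌋ = 6, remainder 45
⌊46/45⌋ = 1, remainder 1
⌊45/1⌋ = 45, remainder 0

[3; 1, 1, 6, 1, 45]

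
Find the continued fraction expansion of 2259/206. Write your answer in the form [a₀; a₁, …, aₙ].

⌊2259/206⌋ = 10, remainder 199
⌊206/199⌋ = 1, remainder 7
⌊199/7⌋ = 28, remainder 3
⌊7/3⌋ = 2, remainder 1
⌊3/1⌋ = 3, remainder 0

[10; 1, 28, 2, 3]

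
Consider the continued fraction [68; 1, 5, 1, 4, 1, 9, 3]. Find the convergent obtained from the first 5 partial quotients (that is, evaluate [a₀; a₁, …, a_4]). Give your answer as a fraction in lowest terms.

2341/34

a_0 = 68: 68/1
a_1 = 1: 69/1
a_2 = 5: 413/6
a_3 = 1: 482/7
a_4 = 4: 2341/34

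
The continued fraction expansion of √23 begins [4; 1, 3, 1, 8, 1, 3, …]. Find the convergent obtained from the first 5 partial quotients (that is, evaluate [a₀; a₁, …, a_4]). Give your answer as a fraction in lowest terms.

211/44

a_0 = 4: 4/1
a_1 = 1: 5/1
a_2 = 3: 19/4
a_3 = 1: 24/5
a_4 = 8: 211/44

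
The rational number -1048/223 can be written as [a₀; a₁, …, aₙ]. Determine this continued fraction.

-1048 ÷ 223 → quotient -5, remainder 67
223 ÷ 67 → quotient 3, remainder 22
67 ÷ 22 → quotient 3, remainder 1
22 ÷ 1 → quotient 22, remainder 0

[-5; 3, 3, 22]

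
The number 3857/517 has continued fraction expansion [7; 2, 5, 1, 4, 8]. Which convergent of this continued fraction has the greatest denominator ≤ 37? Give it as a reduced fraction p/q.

a_0 = 7: 7/1  (≤ bound)
a_1 = 2: 15/2  (≤ bound)
a_2 = 5: 82/11  (≤ bound)
a_3 = 1: 97/13  (≤ bound)
a_4 = 4: 470/63  (> 37, stop)

97/13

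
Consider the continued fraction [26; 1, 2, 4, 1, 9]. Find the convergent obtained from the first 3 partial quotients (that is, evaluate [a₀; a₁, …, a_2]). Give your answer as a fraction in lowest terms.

Use the convergent recurrence hₖ = aₖ·hₖ₋₁ + hₖ₋₂ (and likewise for the denominators kₖ):
a_0 = 26: 26/1
a_1 = 1: 27/1
a_2 = 2: 80/3

80/3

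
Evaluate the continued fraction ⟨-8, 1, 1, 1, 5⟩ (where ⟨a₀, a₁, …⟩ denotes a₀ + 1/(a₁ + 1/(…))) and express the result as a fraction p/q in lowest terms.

Compute successive convergents:
a_0 = -8: -8/1
a_1 = 1: -7/1
a_2 = 1: -15/2
a_3 = 1: -22/3
a_4 = 5: -125/17

-125/17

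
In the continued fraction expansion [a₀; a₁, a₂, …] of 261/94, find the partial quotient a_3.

261 ÷ 94 → quotient 2, remainder 73
94 ÷ 73 → quotient 1, remainder 21
73 ÷ 21 → quotient 3, remainder 10
21 ÷ 10 → quotient 2, remainder 1

2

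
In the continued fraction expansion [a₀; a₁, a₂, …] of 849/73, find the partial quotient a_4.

2

849 ÷ 73 → quotient 11, remainder 46
73 ÷ 46 → quotient 1, remainder 27
46 ÷ 27 → quotient 1, remainder 19
27 ÷ 19 → quotient 1, remainder 8
19 ÷ 8 → quotient 2, remainder 3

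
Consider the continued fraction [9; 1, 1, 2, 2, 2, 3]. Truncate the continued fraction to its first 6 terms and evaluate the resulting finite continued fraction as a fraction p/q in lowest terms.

Start with 2.
2 + 1/(2/1) = 2 + 1/2 = 5/2
2 + 1/(5/2) = 2 + 2/5 = 12/5
1 + 1/(12/5) = 1 + 5/12 = 17/12
1 + 1/(17/12) = 1 + 12/17 = 29/17
9 + 1/(29/17) = 9 + 17/29 = 278/29

278/29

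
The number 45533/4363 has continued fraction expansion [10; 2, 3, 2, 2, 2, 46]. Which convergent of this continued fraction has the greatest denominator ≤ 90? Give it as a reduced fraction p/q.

407/39

a_0 = 10: 10/1  (≤ bound)
a_1 = 2: 21/2  (≤ bound)
a_2 = 3: 73/7  (≤ bound)
a_3 = 2: 167/16  (≤ bound)
a_4 = 2: 407/39  (≤ bound)
a_5 = 2: 981/94  (> 90, stop)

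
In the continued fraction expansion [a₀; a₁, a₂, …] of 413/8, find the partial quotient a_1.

1

413 ÷ 8 → quotient 51, remainder 5
8 ÷ 5 → quotient 1, remainder 3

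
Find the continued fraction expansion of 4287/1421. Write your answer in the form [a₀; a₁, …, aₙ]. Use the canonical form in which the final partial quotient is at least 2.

[3; 59, 4, 1, 4]

4287 = 3·1421 + 24, so a_0 = 3
1421 = 59·24 + 5, so a_1 = 59
24 = 4·5 + 4, so a_2 = 4
5 = 1·4 + 1, so a_3 = 1
4 = 4·1 + 0, so a_4 = 4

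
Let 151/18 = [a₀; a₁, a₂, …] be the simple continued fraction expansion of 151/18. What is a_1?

151 ÷ 18 → quotient 8, remainder 7
18 ÷ 7 → quotient 2, remainder 4

2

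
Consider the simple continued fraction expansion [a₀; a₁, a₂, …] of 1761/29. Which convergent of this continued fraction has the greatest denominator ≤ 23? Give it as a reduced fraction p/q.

668/11

List convergents until the denominator exceeds the bound:
a_0 = 60: 60/1  (≤ bound)
a_1 = 1: 61/1  (≤ bound)
a_2 = 2: 182/3  (≤ bound)
a_3 = 1: 243/4  (≤ bound)
a_4 = 1: 425/7  (≤ bound)
a_5 = 1: 668/11  (≤ bound)
a_6 = 2: 1761/29  (> 23, stop)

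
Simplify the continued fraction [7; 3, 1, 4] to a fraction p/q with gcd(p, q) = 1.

138/19

Work from the innermost term outward:
Start with 4.
1 + 1/(4/1) = 1 + 1/4 = 5/4
3 + 1/(5/4) = 3 + 4/5 = 19/5
7 + 1/(19/5) = 7 + 5/19 = 138/19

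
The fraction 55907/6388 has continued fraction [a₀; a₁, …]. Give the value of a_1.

Run the Euclidean algorithm, recording each quotient:
55907 = 8·6388 + 4803, so a_0 = 8
6388 = 1·4803 + 1585, so a_1 = 1

1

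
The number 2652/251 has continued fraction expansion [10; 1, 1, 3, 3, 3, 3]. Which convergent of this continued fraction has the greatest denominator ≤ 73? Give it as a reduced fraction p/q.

a_0 = 10: 10/1  (≤ bound)
a_1 = 1: 11/1  (≤ bound)
a_2 = 1: 21/2  (≤ bound)
a_3 = 3: 74/7  (≤ bound)
a_4 = 3: 243/23  (≤ bound)
a_5 = 3: 803/76  (> 73, stop)

243/23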